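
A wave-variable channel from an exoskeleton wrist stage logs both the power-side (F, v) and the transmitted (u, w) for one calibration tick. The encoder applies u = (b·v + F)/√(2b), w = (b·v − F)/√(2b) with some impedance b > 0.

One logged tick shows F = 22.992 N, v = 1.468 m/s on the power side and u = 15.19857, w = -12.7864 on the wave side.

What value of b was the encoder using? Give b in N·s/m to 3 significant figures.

b = 1.35 N·s/m

u + w = 2.4122;  u + w = √(2b)·v, so √(2b) = 2.4122/1.468 = 1.6432.
b = (√(2b))²/2 = 2.7000/2 = 1.3500.
(Check via u − w = 2F/√(2b): u − w = 27.9850, 2F/√(2b) = 27.9850.)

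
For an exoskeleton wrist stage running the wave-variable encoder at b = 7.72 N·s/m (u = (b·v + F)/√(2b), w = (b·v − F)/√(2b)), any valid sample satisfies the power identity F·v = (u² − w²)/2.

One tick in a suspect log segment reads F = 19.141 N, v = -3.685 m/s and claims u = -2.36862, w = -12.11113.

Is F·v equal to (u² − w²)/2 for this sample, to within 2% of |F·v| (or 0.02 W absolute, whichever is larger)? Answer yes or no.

yes

F·v = 19.141×(-3.685) = -70.53458 W.
(u² − w²)/2 = (5.61036 − 146.67947)/2 = -70.53455 W.
|Δ| = 0.00003;  2% of max(1, |F·v|) = 1.41069.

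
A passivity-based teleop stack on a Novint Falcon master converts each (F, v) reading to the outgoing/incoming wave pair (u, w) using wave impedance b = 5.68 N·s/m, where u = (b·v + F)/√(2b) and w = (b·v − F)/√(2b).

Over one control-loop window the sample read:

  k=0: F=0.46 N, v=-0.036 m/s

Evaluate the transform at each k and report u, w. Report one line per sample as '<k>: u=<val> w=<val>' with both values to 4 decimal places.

0: u=0.0758 w=-0.1971

k=0: b·v=5.68×(-0.036)=-0.2045; √(2b)=3.3705; u=(-0.2045+0.46)/3.3705=0.0758, w=(-0.2045−0.46)/3.3705=-0.1971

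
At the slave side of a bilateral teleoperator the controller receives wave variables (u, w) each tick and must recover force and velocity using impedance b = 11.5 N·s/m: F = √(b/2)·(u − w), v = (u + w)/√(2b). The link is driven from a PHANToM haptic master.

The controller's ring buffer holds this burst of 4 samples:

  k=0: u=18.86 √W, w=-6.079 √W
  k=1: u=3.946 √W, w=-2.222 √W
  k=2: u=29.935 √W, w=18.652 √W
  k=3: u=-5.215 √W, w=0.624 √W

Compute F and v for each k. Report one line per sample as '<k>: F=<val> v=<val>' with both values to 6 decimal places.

0: F=59.801621 v=2.665023
1: F=14.790344 v=0.359479
2: F=27.055684 v=10.131090
3: F=-14.001430 v=-0.957290

k=0: u−w=24.939000, u+w=12.781000; √(b/2)=2.397916, √(2b)=4.795832; F=2.397916×24.939=59.801621, v=12.781000/4.795832=2.665023
k=1: u−w=6.168000, u+w=1.724000; √(b/2)=2.397916, √(2b)=4.795832; F=2.397916×6.168=14.790344, v=1.724000/4.795832=0.359479
k=2: u−w=11.283000, u+w=48.587000; √(b/2)=2.397916, √(2b)=4.795832; F=2.397916×11.283=27.055684, v=48.587000/4.795832=10.131090
k=3: u−w=-5.839000, u+w=-4.591000; √(b/2)=2.397916, √(2b)=4.795832; F=2.397916×(-5.839)=-14.001430, v=-4.591000/4.795832=-0.957290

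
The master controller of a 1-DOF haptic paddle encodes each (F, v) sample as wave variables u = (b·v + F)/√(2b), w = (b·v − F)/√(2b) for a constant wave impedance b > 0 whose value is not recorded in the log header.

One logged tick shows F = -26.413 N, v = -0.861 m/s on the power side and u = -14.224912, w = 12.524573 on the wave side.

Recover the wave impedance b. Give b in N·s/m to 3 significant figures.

u + w = -1.700339;  u + w = √(2b)·v, so √(2b) = -1.700339/(-0.861) = 1.974842.
b = (√(2b))²/2 = 3.900001/2 = 1.950001.
(Check via u − w = 2F/√(2b): u − w = -26.749485, 2F/√(2b) = -26.749481.)

b = 1.95 N·s/m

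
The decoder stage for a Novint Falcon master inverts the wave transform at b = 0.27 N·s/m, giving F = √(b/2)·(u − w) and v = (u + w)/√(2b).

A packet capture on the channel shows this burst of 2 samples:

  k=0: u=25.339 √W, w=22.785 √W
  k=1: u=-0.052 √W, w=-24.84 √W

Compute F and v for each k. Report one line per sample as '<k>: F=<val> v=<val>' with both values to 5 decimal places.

0: F=0.93840 v=65.48847
1: F=9.10769 v=-33.87372

k=0: u−w=2.55400, u+w=48.12400; √(b/2)=0.36742, √(2b)=0.73485; F=0.36742×2.554=0.93840, v=48.12400/0.73485=65.48847
k=1: u−w=24.78800, u+w=-24.89200; √(b/2)=0.36742, √(2b)=0.73485; F=0.36742×24.788=9.10769, v=-24.89200/0.73485=-33.87372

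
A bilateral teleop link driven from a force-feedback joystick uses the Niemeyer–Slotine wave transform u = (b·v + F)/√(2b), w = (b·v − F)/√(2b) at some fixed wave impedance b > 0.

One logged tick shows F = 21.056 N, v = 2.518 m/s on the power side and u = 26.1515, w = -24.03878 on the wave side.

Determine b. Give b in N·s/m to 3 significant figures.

b = 0.352 N·s/m

u + w = 2.1127;  u + w = √(2b)·v, so √(2b) = 2.1127/2.518 = 0.8390.
b = (√(2b))²/2 = 0.7040/2 = 0.3520.
(Check via u − w = 2F/√(2b): u − w = 50.1903, 2F/√(2b) = 50.1903.)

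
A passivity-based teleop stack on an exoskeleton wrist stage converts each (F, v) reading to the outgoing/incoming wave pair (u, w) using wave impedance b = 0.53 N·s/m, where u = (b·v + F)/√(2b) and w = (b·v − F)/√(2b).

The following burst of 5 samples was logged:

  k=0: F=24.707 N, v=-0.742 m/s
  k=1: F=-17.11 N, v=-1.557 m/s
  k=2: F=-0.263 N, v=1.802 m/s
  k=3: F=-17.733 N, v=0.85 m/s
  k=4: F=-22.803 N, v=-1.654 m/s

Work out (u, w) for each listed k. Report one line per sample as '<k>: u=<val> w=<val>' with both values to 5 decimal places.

0: u=23.61559 w=-24.37953
1: u=-17.42022 w=15.81719
2: u=0.67219 w=1.18308
3: u=-16.78625 w=17.66138
4: u=-22.99968 w=21.29678

k=0: b·v=0.53×(-0.742)=-0.39326; √(2b)=1.02956; u=(-0.39326+24.707)/1.02956=23.61559, w=(-0.39326−24.707)/1.02956=-24.37953
k=1: b·v=0.53×(-1.557)=-0.82521; √(2b)=1.02956; u=(-0.82521+(-17.11))/1.02956=-17.42022, w=(-0.82521−(-17.11))/1.02956=15.81719
k=2: b·v=0.53×1.802=0.95506; √(2b)=1.02956; u=(0.95506+(-0.263))/1.02956=0.67219, w=(0.95506−(-0.263))/1.02956=1.18308
k=3: b·v=0.53×0.85=0.45050; √(2b)=1.02956; u=(0.45050+(-17.733))/1.02956=-16.78625, w=(0.45050−(-17.733))/1.02956=17.66138
k=4: b·v=0.53×(-1.654)=-0.87662; √(2b)=1.02956; u=(-0.87662+(-22.803))/1.02956=-22.99968, w=(-0.87662−(-22.803))/1.02956=21.29678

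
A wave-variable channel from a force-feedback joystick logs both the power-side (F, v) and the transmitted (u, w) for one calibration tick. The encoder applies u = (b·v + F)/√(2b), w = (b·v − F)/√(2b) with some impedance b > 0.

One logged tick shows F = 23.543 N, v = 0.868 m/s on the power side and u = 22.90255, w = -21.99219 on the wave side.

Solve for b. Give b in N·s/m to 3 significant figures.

b = 0.55 N·s/m

u + w = 0.9104;  u + w = √(2b)·v, so √(2b) = 0.9104/0.868 = 1.0488.
b = (√(2b))²/2 = 1.1000/2 = 0.5500.
(Check via u − w = 2F/√(2b): u − w = 44.8947, 2F/√(2b) = 44.8950.)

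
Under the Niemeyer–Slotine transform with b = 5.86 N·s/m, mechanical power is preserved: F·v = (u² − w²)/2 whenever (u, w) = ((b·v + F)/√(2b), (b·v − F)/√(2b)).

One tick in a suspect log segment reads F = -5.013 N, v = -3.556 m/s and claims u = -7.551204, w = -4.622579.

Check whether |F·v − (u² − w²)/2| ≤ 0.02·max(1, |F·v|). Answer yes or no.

yes

F·v = (-5.013)×(-3.556) = 17.826228 W.
(u² − w²)/2 = (57.020682 − 21.368237)/2 = 17.826223 W.
|Δ| = 0.000005;  2% of max(1, |F·v|) = 0.356525.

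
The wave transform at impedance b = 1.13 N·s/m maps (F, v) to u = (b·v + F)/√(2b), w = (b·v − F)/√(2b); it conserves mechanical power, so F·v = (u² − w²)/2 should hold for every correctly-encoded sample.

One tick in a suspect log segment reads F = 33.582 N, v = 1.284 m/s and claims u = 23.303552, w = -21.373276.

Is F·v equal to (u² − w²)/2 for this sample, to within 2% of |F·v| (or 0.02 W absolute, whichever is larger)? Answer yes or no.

yes

F·v = 33.582×1.284 = 43.119288 W.
(u² − w²)/2 = (543.055536 − 456.816927)/2 = 43.119304 W.
|Δ| = 0.000016;  2% of max(1, |F·v|) = 0.862386.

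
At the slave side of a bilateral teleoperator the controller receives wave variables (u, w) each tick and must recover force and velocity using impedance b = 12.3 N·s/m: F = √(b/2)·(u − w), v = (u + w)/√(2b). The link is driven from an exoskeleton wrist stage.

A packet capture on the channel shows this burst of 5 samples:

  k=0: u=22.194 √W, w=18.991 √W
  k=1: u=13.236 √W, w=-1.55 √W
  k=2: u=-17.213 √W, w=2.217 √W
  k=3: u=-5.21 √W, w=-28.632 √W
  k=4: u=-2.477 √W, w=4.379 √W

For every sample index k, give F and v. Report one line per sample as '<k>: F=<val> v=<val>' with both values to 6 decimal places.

k=0: u−w=3.203000, u+w=41.185000; √(b/2)=2.479919, √(2b)=4.959839; F=2.479919×3.203=7.943182, v=41.185000/4.959839=8.303697
k=1: u−w=14.786000, u+w=11.686000; √(b/2)=2.479919, √(2b)=4.959839; F=2.479919×14.786=36.668088, v=11.686000/4.959839=2.356125
k=2: u−w=-19.430000, u+w=-14.996000; √(b/2)=2.479919, √(2b)=4.959839; F=2.479919×(-19.43)=-48.184833, v=-14.996000/4.959839=-3.023485
k=3: u−w=23.422000, u+w=-33.842000; √(b/2)=2.479919, √(2b)=4.959839; F=2.479919×23.422=58.084671, v=-33.842000/4.959839=-6.823206
k=4: u−w=-6.856000, u+w=1.902000; √(b/2)=2.479919, √(2b)=4.959839; F=2.479919×(-6.856)=-17.002327, v=1.902000/4.959839=0.383480

0: F=7.943182 v=8.303697
1: F=36.668088 v=2.356125
2: F=-48.184833 v=-3.023485
3: F=58.084671 v=-6.823206
4: F=-17.002327 v=0.383480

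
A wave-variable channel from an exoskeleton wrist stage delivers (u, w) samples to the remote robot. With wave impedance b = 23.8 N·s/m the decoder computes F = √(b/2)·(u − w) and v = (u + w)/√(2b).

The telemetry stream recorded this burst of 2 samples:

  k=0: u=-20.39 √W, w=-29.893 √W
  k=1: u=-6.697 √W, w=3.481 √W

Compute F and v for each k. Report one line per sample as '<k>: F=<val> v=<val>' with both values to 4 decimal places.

0: F=32.7819 v=-7.2882
1: F=-35.1104 v=-0.4661

k=0: u−w=9.5030, u+w=-50.2830; √(b/2)=3.4496, √(2b)=6.8993; F=3.4496×9.503=32.7819, v=-50.2830/6.8993=-7.2882
k=1: u−w=-10.1780, u+w=-3.2160; √(b/2)=3.4496, √(2b)=6.8993; F=3.4496×(-10.178)=-35.1104, v=-3.2160/6.8993=-0.4661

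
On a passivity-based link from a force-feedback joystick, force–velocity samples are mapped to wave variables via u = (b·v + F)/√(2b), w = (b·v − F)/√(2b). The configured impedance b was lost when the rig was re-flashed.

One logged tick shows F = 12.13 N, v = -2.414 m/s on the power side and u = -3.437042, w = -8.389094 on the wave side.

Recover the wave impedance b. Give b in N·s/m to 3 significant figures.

u + w = -11.826136;  u + w = √(2b)·v, so √(2b) = -11.826136/(-2.414) = 4.898979.
b = (√(2b))²/2 = 23.999998/2 = 11.999999.
(Check via u − w = 2F/√(2b): u − w = 4.952052, 2F/√(2b) = 4.952052.)

b = 12 N·s/m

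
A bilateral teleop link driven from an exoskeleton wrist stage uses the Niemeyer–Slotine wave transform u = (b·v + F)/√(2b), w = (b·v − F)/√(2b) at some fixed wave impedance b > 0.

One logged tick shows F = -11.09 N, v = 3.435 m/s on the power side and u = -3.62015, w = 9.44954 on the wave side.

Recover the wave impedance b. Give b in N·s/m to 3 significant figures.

u + w = 5.82939;  u + w = √(2b)·v, so √(2b) = 5.82939/3.435 = 1.69706.
b = (√(2b))²/2 = 2.88000/2 = 1.44000.
(Check via u − w = 2F/√(2b): u − w = -13.06969, 2F/√(2b) = -13.06969.)

b = 1.44 N·s/m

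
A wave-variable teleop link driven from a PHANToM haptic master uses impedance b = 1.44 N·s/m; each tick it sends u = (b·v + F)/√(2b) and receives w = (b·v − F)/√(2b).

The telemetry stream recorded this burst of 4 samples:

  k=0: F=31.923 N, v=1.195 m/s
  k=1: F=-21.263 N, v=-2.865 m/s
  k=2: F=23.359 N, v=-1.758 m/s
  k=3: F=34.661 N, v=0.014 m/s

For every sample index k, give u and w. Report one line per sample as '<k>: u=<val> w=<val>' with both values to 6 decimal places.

k=0: b·v=1.44×1.195=1.720800; √(2b)=1.697056; u=(1.720800+31.923)/1.697056=19.824799, w=(1.720800−31.923)/1.697056=-17.796817
k=1: b·v=1.44×(-2.865)=-4.125600; √(2b)=1.697056; u=(-4.125600+(-21.263))/1.697056=-14.960376, w=(-4.125600−(-21.263))/1.697056=10.098310
k=2: b·v=1.44×(-1.758)=-2.531520; √(2b)=1.697056; u=(-2.531520+23.359)/1.697056=12.272710, w=(-2.531520−23.359)/1.697056=-15.256135
k=3: b·v=1.44×0.014=0.020160; √(2b)=1.697056; u=(0.020160+34.661)/1.697056=20.436070, w=(0.020160−34.661)/1.697056=-20.412311

0: u=19.824799 w=-17.796817
1: u=-14.960376 w=10.098310
2: u=12.272710 w=-15.256135
3: u=20.436070 w=-20.412311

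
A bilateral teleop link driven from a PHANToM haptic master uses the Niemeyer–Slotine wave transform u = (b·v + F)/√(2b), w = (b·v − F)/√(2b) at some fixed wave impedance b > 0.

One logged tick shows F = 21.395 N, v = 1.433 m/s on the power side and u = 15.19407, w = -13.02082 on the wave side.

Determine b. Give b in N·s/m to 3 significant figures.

u + w = 2.17325;  u + w = √(2b)·v, so √(2b) = 2.17325/1.433 = 1.51657.
b = (√(2b))²/2 = 2.30000/2 = 1.15000.
(Check via u − w = 2F/√(2b): u − w = 28.21489, 2F/√(2b) = 28.21492.)

b = 1.15 N·s/m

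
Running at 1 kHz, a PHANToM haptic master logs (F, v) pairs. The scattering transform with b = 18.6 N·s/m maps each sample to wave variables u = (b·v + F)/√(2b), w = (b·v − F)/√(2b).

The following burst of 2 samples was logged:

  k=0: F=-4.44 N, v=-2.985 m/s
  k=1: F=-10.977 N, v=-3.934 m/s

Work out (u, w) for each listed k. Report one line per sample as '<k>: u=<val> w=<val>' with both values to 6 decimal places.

0: u=-9.830993 w=-8.375060
1: u=-13.796838 w=-10.197338

k=0: b·v=18.6×(-2.985)=-55.521000; √(2b)=6.099180; u=(-55.521000+(-4.44))/6.099180=-9.830993, w=(-55.521000−(-4.44))/6.099180=-8.375060
k=1: b·v=18.6×(-3.934)=-73.172400; √(2b)=6.099180; u=(-73.172400+(-10.977))/6.099180=-13.796838, w=(-73.172400−(-10.977))/6.099180=-10.197338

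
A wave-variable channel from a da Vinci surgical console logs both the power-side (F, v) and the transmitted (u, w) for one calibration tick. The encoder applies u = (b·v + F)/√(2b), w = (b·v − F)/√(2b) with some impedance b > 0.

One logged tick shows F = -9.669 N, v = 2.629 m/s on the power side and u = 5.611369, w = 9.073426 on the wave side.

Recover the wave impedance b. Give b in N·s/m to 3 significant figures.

u + w = 14.684795;  u + w = √(2b)·v, so √(2b) = 14.684795/2.629 = 5.585696.
b = (√(2b))²/2 = 31.200001/2 = 15.600000.
(Check via u − w = 2F/√(2b): u − w = -3.462057, 2F/√(2b) = -3.462057.)

b = 15.6 N·s/m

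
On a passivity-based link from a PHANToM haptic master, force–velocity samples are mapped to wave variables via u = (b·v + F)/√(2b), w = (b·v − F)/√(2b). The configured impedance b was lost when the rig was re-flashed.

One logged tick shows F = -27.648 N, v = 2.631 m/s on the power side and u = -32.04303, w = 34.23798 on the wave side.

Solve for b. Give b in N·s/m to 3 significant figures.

u + w = 2.19495;  u + w = √(2b)·v, so √(2b) = 2.19495/2.631 = 0.83426.
b = (√(2b))²/2 = 0.69600/2 = 0.34800.
(Check via u − w = 2F/√(2b): u − w = -66.28101, 2F/√(2b) = -66.28113.)

b = 0.348 N·s/m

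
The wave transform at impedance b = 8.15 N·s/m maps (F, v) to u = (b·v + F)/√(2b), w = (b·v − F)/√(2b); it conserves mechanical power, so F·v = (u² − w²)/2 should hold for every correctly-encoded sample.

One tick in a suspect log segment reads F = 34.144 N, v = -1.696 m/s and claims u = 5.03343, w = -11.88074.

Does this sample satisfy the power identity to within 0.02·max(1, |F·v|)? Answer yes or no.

yes

F·v = 34.144×(-1.696) = -57.90822 W.
(u² − w²)/2 = (25.33542 − 141.15198)/2 = -57.90828 W.
|Δ| = 0.00006;  2% of max(1, |F·v|) = 1.15816.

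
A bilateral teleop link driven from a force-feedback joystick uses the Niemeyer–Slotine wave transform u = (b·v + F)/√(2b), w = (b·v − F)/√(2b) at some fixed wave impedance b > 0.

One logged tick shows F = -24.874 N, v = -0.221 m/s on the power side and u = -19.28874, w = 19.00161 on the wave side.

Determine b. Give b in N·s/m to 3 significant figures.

b = 0.844 N·s/m

u + w = -0.2871;  u + w = √(2b)·v, so √(2b) = -0.2871/(-0.221) = 1.2992.
b = (√(2b))²/2 = 1.6880/2 = 0.8440.
(Check via u − w = 2F/√(2b): u − w = -38.2904, 2F/√(2b) = -38.2903.)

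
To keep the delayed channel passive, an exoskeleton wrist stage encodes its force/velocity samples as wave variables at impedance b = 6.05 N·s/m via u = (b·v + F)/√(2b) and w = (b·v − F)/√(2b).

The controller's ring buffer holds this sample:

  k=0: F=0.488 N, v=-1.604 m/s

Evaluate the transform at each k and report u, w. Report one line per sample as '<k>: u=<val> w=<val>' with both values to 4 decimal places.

k=0: b·v=6.05×(-1.604)=-9.7042; √(2b)=3.4785; u=(-9.7042+0.488)/3.4785=-2.6495, w=(-9.7042−0.488)/3.4785=-2.9301

0: u=-2.6495 w=-2.9301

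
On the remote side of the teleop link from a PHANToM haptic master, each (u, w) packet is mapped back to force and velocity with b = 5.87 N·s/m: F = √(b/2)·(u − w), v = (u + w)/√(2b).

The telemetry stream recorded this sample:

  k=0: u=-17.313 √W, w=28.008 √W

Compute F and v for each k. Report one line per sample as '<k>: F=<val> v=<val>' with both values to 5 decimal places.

0: F=-77.64322 v=3.12138

k=0: u−w=-45.32100, u+w=10.69500; √(b/2)=1.71318, √(2b)=3.42637; F=1.71318×(-45.321)=-77.64322, v=10.69500/3.42637=3.12138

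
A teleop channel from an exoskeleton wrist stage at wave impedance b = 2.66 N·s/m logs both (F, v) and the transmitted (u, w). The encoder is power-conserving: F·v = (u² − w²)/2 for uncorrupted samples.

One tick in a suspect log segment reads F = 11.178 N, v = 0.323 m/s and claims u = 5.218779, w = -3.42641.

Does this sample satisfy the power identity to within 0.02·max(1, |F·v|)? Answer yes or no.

no

F·v = 11.178×0.323 = 3.610494 W.
(u² − w²)/2 = (27.235654 − 11.740285)/2 = 7.747684 W.
|Δ| = 4.137190;  2% of max(1, |F·v|) = 0.072210.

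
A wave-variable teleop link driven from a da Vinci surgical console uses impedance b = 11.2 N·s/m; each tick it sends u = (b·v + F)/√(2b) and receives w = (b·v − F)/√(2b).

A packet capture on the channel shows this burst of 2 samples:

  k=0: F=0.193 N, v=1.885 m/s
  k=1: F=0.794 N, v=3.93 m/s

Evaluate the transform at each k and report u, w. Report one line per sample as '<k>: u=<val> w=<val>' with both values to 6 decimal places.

0: u=4.501503 w=4.419945
1: u=9.467841 w=9.132314

k=0: b·v=11.2×1.885=21.112000; √(2b)=4.732864; u=(21.112000+0.193)/4.732864=4.501503, w=(21.112000−0.193)/4.732864=4.419945
k=1: b·v=11.2×3.93=44.016000; √(2b)=4.732864; u=(44.016000+0.794)/4.732864=9.467841, w=(44.016000−0.794)/4.732864=9.132314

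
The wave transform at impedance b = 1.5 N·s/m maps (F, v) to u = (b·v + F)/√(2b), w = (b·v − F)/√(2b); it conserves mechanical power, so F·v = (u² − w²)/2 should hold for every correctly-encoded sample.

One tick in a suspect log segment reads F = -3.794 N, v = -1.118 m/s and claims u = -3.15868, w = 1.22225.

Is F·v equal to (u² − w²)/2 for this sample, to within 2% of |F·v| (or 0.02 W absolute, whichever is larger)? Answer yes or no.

F·v = (-3.794)×(-1.118) = 4.24169 W.
(u² − w²)/2 = (9.97726 − 1.49390)/2 = 4.24168 W.
|Δ| = 0.00001;  2% of max(1, |F·v|) = 0.08483.

yes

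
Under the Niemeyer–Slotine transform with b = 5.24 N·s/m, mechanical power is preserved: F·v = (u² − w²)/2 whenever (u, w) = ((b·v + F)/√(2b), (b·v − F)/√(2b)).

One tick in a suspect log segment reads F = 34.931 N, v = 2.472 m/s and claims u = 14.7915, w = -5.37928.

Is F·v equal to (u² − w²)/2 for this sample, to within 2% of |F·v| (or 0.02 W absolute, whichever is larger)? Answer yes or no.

F·v = 34.931×2.472 = 86.3494 W.
(u² − w²)/2 = (218.7885 − 28.9367)/2 = 94.9259 W.
|Δ| = 8.5765;  2% of max(1, |F·v|) = 1.7270.

no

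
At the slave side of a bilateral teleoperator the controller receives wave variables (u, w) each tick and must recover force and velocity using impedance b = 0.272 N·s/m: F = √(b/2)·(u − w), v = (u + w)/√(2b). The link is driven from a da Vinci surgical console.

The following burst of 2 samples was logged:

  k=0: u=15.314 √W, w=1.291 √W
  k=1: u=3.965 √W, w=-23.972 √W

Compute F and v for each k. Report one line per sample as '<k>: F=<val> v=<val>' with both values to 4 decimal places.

0: F=5.1714 v=22.5133
1: F=10.3027 v=-27.1258

k=0: u−w=14.0230, u+w=16.6050; √(b/2)=0.3688, √(2b)=0.7376; F=0.3688×14.023=5.1714, v=16.6050/0.7376=22.5133
k=1: u−w=27.9370, u+w=-20.0070; √(b/2)=0.3688, √(2b)=0.7376; F=0.3688×27.937=10.3027, v=-20.0070/0.7376=-27.1258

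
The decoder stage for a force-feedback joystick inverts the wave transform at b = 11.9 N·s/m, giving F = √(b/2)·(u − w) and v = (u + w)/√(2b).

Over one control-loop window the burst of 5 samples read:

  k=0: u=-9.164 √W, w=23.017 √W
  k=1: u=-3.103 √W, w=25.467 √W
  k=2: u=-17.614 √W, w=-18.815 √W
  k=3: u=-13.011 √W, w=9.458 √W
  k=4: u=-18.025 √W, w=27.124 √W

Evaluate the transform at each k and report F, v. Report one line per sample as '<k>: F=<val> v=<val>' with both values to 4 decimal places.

0: F=-78.4979 v=2.8396
1: F=-69.6897 v=4.5842
2: F=2.9296 v=-7.4672
3: F=-54.8078 v=-0.7283
4: F=-110.1302 v=1.8651

k=0: u−w=-32.1810, u+w=13.8530; √(b/2)=2.4393, √(2b)=4.8785; F=2.4393×(-32.181)=-78.4979, v=13.8530/4.8785=2.8396
k=1: u−w=-28.5700, u+w=22.3640; √(b/2)=2.4393, √(2b)=4.8785; F=2.4393×(-28.57)=-69.6897, v=22.3640/4.8785=4.5842
k=2: u−w=1.2010, u+w=-36.4290; √(b/2)=2.4393, √(2b)=4.8785; F=2.4393×1.201=2.9296, v=-36.4290/4.8785=-7.4672
k=3: u−w=-22.4690, u+w=-3.5530; √(b/2)=2.4393, √(2b)=4.8785; F=2.4393×(-22.469)=-54.8078, v=-3.5530/4.8785=-0.7283
k=4: u−w=-45.1490, u+w=9.0990; √(b/2)=2.4393, √(2b)=4.8785; F=2.4393×(-45.149)=-110.1302, v=9.0990/4.8785=1.8651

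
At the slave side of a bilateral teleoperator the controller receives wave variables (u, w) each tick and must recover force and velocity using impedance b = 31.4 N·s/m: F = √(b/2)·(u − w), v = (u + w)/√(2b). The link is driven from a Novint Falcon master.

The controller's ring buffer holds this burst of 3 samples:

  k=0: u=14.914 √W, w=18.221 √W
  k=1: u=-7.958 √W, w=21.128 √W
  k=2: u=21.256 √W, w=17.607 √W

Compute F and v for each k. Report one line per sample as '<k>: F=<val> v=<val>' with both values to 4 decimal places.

k=0: u−w=-3.3070, u+w=33.1350; √(b/2)=3.9623, √(2b)=7.9246; F=3.9623×(-3.307)=-13.1034, v=33.1350/7.9246=4.1813
k=1: u−w=-29.0860, u+w=13.1700; √(b/2)=3.9623, √(2b)=7.9246; F=3.9623×(-29.086)=-115.2481, v=13.1700/7.9246=1.6619
k=2: u−w=3.6490, u+w=38.8630; √(b/2)=3.9623, √(2b)=7.9246; F=3.9623×3.649=14.4585, v=38.8630/7.9246=4.9041

0: F=-13.1034 v=4.1813
1: F=-115.2481 v=1.6619
2: F=14.4585 v=4.9041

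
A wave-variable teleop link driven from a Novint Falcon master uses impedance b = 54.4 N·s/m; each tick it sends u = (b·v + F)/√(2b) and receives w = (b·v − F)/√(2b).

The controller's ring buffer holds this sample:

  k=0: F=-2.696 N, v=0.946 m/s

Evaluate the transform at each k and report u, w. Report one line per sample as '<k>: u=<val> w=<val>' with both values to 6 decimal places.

k=0: b·v=54.4×0.946=51.462400; √(2b)=10.430724; u=(51.462400+(-2.696))/10.430724=4.675265, w=(51.462400−(-2.696))/10.430724=5.192200

0: u=4.675265 w=5.192200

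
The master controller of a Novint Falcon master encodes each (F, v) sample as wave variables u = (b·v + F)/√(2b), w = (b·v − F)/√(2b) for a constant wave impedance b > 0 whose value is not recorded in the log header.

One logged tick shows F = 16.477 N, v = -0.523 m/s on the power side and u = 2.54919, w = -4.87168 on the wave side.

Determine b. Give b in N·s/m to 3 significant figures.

b = 9.86 N·s/m

u + w = -2.3225;  u + w = √(2b)·v, so √(2b) = -2.3225/(-0.523) = 4.4407.
b = (√(2b))²/2 = 19.7199/2 = 9.8599.
(Check via u − w = 2F/√(2b): u − w = 7.4209, 2F/√(2b) = 7.4209.)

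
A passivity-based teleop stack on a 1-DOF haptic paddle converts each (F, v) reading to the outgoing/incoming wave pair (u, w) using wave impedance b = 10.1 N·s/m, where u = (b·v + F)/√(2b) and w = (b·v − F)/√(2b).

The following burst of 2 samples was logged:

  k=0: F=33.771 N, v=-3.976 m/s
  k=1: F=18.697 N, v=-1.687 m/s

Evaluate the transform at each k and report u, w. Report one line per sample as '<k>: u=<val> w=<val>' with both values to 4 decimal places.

0: u=-1.4210 w=-16.4489
1: u=0.3690 w=-7.9511

k=0: b·v=10.1×(-3.976)=-40.1576; √(2b)=4.4944; u=(-40.1576+33.771)/4.4944=-1.4210, w=(-40.1576−33.771)/4.4944=-16.4489
k=1: b·v=10.1×(-1.687)=-17.0387; √(2b)=4.4944; u=(-17.0387+18.697)/4.4944=0.3690, w=(-17.0387−18.697)/4.4944=-7.9511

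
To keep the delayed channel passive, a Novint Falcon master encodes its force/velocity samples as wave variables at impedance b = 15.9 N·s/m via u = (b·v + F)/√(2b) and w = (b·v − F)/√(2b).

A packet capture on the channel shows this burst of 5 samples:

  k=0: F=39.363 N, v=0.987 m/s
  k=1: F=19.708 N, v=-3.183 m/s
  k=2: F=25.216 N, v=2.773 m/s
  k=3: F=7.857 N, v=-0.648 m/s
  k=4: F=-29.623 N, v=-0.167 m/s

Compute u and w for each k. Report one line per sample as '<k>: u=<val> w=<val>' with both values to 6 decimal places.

0: u=9.763229 w=-4.197389
1: u=-5.479852 w=-12.469559
2: u=12.290277 w=3.347083
3: u=-0.433789 w=-3.220380
4: u=-5.723967 w=4.782229

k=0: b·v=15.9×0.987=15.693300; √(2b)=5.639149; u=(15.693300+39.363)/5.639149=9.763229, w=(15.693300−39.363)/5.639149=-4.197389
k=1: b·v=15.9×(-3.183)=-50.609700; √(2b)=5.639149; u=(-50.609700+19.708)/5.639149=-5.479852, w=(-50.609700−19.708)/5.639149=-12.469559
k=2: b·v=15.9×2.773=44.090700; √(2b)=5.639149; u=(44.090700+25.216)/5.639149=12.290277, w=(44.090700−25.216)/5.639149=3.347083
k=3: b·v=15.9×(-0.648)=-10.303200; √(2b)=5.639149; u=(-10.303200+7.857)/5.639149=-0.433789, w=(-10.303200−7.857)/5.639149=-3.220380
k=4: b·v=15.9×(-0.167)=-2.655300; √(2b)=5.639149; u=(-2.655300+(-29.623))/5.639149=-5.723967, w=(-2.655300−(-29.623))/5.639149=4.782229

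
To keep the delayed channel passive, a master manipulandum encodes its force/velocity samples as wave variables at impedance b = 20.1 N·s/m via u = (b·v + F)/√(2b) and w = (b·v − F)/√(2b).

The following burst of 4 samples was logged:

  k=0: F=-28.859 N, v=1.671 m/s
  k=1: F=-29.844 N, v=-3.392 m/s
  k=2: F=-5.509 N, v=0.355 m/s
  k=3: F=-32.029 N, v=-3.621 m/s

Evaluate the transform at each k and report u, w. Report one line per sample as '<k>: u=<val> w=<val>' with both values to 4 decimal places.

k=0: b·v=20.1×1.671=33.5871; √(2b)=6.3403; u=(33.5871+(-28.859))/6.3403=0.7457, w=(33.5871−(-28.859))/6.3403=9.8490
k=1: b·v=20.1×(-3.392)=-68.1792; √(2b)=6.3403; u=(-68.1792+(-29.844))/6.3403=-15.4602, w=(-68.1792−(-29.844))/6.3403=-6.0462
k=2: b·v=20.1×0.355=7.1355; √(2b)=6.3403; u=(7.1355+(-5.509))/6.3403=0.2565, w=(7.1355−(-5.509))/6.3403=1.9943
k=3: b·v=20.1×(-3.621)=-72.7821; √(2b)=6.3403; u=(-72.7821+(-32.029))/6.3403=-16.5308, w=(-72.7821−(-32.029))/6.3403=-6.4276

0: u=0.7457 w=9.8490
1: u=-15.4602 w=-6.0462
2: u=0.2565 w=1.9943
3: u=-16.5308 w=-6.4276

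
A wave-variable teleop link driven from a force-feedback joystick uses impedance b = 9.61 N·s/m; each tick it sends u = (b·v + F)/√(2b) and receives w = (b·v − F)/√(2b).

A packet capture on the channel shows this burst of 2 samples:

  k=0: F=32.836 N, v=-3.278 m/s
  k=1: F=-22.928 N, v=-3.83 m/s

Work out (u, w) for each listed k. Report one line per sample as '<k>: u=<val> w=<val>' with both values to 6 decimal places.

0: u=0.304380 w=-14.675335
1: u=-13.625332 w=-3.165626

k=0: b·v=9.61×(-3.278)=-31.501580; √(2b)=4.384062; u=(-31.501580+32.836)/4.384062=0.304380, w=(-31.501580−32.836)/4.384062=-14.675335
k=1: b·v=9.61×(-3.83)=-36.806300; √(2b)=4.384062; u=(-36.806300+(-22.928))/4.384062=-13.625332, w=(-36.806300−(-22.928))/4.384062=-3.165626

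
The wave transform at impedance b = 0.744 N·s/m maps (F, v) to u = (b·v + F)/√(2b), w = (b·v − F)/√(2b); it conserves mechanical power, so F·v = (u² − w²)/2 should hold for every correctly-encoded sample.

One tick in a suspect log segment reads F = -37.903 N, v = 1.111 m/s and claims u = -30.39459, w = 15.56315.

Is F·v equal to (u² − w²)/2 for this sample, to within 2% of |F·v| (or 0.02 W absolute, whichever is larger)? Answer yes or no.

no

F·v = (-37.903)×1.111 = -42.11023 W.
(u² − w²)/2 = (923.83110 − 242.21164)/2 = 340.80973 W.
|Δ| = 382.91996;  2% of max(1, |F·v|) = 0.84220.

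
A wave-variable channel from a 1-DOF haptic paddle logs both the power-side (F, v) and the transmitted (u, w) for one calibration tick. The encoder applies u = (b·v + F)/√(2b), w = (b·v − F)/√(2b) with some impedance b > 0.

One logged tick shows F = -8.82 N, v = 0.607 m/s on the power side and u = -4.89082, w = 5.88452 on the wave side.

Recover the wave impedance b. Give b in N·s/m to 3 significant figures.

b = 1.34 N·s/m

u + w = 0.9937;  u + w = √(2b)·v, so √(2b) = 0.9937/0.607 = 1.6371.
b = (√(2b))²/2 = 2.6800/2 = 1.3400.
(Check via u − w = 2F/√(2b): u − w = -10.7753, 2F/√(2b) = -10.7754.)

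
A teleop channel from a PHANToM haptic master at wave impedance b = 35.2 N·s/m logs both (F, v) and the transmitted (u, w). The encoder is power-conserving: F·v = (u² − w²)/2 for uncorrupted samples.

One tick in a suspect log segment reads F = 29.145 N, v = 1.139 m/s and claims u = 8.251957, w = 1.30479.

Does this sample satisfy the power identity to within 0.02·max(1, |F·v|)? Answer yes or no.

F·v = 29.145×1.139 = 33.196155 W.
(u² − w²)/2 = (68.094794 − 1.702477)/2 = 33.196159 W.
|Δ| = 0.000004;  2% of max(1, |F·v|) = 0.663923.

yes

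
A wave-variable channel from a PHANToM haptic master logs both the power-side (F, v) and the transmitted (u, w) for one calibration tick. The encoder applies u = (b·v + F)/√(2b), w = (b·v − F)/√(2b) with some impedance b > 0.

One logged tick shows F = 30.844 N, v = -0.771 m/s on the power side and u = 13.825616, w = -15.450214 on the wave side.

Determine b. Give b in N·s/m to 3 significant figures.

u + w = -1.624598;  u + w = √(2b)·v, so √(2b) = -1.624598/(-0.771) = 2.107131.
b = (√(2b))²/2 = 4.440001/2 = 2.220001.
(Check via u − w = 2F/√(2b): u − w = 29.275830, 2F/√(2b) = 29.275826.)

b = 2.22 N·s/m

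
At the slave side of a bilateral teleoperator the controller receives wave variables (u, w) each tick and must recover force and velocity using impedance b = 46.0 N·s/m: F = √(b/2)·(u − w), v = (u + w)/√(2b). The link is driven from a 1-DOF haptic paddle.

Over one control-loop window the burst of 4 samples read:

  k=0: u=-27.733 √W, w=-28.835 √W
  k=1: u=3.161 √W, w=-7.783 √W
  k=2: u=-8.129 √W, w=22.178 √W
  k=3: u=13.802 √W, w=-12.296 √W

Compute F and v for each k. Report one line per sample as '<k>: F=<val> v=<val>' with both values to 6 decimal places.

0: F=5.285006 v=-5.897622
1: F=52.485580 v=-0.481877
2: F=-145.347266 v=1.464710
3: F=125.161611 v=0.157011

k=0: u−w=1.102000, u+w=-56.568000; √(b/2)=4.795832, √(2b)=9.591663; F=4.795832×1.102=5.285006, v=-56.568000/9.591663=-5.897622
k=1: u−w=10.944000, u+w=-4.622000; √(b/2)=4.795832, √(2b)=9.591663; F=4.795832×10.944=52.485580, v=-4.622000/9.591663=-0.481877
k=2: u−w=-30.307000, u+w=14.049000; √(b/2)=4.795832, √(2b)=9.591663; F=4.795832×(-30.307)=-145.347266, v=14.049000/9.591663=1.464710
k=3: u−w=26.098000, u+w=1.506000; √(b/2)=4.795832, √(2b)=9.591663; F=4.795832×26.098=125.161611, v=1.506000/9.591663=0.157011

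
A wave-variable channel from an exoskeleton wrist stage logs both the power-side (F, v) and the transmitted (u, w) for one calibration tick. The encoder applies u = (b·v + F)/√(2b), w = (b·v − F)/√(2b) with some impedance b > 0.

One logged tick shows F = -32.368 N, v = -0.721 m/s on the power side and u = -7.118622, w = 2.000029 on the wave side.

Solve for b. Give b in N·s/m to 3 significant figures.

b = 25.2 N·s/m

u + w = -5.118593;  u + w = √(2b)·v, so √(2b) = -5.118593/(-0.721) = 7.099297.
b = (√(2b))²/2 = 50.400015/2 = 25.200008.
(Check via u − w = 2F/√(2b): u − w = -9.118651, 2F/√(2b) = -9.118650.)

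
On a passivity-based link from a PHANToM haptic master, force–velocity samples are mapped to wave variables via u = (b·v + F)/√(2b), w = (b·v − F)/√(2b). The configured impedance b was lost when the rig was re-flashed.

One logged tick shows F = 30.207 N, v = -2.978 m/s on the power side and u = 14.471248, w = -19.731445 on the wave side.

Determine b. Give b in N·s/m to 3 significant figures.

u + w = -5.260197;  u + w = √(2b)·v, so √(2b) = -5.260197/(-2.978) = 1.766352.
b = (√(2b))²/2 = 3.120000/2 = 1.560000.
(Check via u − w = 2F/√(2b): u − w = 34.202693, 2F/√(2b) = 34.202691.)

b = 1.56 N·s/m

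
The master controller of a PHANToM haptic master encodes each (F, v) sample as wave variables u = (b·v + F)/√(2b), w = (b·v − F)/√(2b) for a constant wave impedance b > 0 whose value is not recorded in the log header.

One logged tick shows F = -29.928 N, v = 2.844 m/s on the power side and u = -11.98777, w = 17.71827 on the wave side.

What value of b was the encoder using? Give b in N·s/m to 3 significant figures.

u + w = 5.73050;  u + w = √(2b)·v, so √(2b) = 5.73050/2.844 = 2.01494.
b = (√(2b))²/2 = 4.06000/2 = 2.03000.
(Check via u − w = 2F/√(2b): u − w = -29.70604, 2F/√(2b) = -29.70604.)

b = 2.03 N·s/m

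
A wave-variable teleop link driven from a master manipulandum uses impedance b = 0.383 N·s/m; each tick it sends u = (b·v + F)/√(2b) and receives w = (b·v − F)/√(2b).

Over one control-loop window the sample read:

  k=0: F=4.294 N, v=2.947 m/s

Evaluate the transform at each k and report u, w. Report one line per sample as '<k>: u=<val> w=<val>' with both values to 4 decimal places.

0: u=6.1959 w=-3.6166

k=0: b·v=0.383×2.947=1.1287; √(2b)=0.8752; u=(1.1287+4.294)/0.8752=6.1959, w=(1.1287−4.294)/0.8752=-3.6166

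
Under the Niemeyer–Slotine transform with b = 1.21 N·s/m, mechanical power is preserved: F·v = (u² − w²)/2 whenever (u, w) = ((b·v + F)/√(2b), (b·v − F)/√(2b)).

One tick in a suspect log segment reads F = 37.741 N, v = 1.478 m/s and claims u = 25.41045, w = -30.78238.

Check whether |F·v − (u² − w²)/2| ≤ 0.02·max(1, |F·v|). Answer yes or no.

no

F·v = 37.741×1.478 = 55.7812 W.
(u² − w²)/2 = (645.6910 − 947.5549)/2 = -150.9320 W.
|Δ| = 206.7132;  2% of max(1, |F·v|) = 1.1156.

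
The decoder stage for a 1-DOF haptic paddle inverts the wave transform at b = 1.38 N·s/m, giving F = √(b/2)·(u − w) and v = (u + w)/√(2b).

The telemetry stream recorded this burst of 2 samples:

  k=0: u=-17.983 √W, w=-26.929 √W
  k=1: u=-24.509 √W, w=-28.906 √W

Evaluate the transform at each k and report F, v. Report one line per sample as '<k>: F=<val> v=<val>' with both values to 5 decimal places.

k=0: u−w=8.94600, u+w=-44.91200; √(b/2)=0.83066, √(2b)=1.66132; F=0.83066×8.946=7.43111, v=-44.91200/1.66132=-27.03385
k=1: u−w=4.39700, u+w=-53.41500; √(b/2)=0.83066, √(2b)=1.66132; F=0.83066×4.397=3.65242, v=-53.41500/1.66132=-32.15205

0: F=7.43111 v=-27.03385
1: F=3.65242 v=-32.15205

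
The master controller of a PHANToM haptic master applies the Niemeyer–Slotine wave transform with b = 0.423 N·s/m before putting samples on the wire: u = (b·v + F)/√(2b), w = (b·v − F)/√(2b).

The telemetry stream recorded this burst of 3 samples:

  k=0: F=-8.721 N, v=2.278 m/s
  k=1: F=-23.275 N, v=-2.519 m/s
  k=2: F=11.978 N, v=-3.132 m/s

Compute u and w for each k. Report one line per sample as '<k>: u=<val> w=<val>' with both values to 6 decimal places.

k=0: b·v=0.423×2.278=0.963594; √(2b)=0.919783; u=(0.963594+(-8.721))/0.919783=-8.433956, w=(0.963594−(-8.721))/0.919783=10.529221
k=1: b·v=0.423×(-2.519)=-1.065537; √(2b)=0.919783; u=(-1.065537+(-23.275))/0.919783=-26.463359, w=(-1.065537−(-23.275))/0.919783=24.146427
k=2: b·v=0.423×(-3.132)=-1.324836; √(2b)=0.919783; u=(-1.324836+11.978)/0.919783=11.582263, w=(-1.324836−11.978)/0.919783=-14.463022

0: u=-8.433956 w=10.529221
1: u=-26.463359 w=24.146427
2: u=11.582263 w=-14.463022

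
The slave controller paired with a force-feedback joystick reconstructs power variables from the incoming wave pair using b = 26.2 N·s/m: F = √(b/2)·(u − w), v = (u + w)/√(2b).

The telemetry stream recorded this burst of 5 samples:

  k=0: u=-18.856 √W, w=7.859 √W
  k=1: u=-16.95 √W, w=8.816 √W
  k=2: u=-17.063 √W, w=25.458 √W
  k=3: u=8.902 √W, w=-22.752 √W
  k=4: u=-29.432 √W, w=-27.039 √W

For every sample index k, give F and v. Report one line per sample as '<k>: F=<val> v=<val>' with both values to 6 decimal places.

k=0: u−w=-26.715000, u+w=-10.997000; √(b/2)=3.619392, √(2b)=7.238784; F=3.619392×(-26.715)=-96.692063, v=-10.997000/7.238784=-1.519178
k=1: u−w=-25.766000, u+w=-8.134000; √(b/2)=3.619392, √(2b)=7.238784; F=3.619392×(-25.766)=-93.257260, v=-8.134000/7.238784=-1.123669
k=2: u−w=-42.521000, u+w=8.395000; √(b/2)=3.619392, √(2b)=7.238784; F=3.619392×(-42.521)=-153.900176, v=8.395000/7.238784=1.159725
k=3: u−w=31.654000, u+w=-13.850000; √(b/2)=3.619392, √(2b)=7.238784; F=3.619392×31.654=114.568241, v=-13.850000/7.238784=-1.913305
k=4: u−w=-2.393000, u+w=-56.471000; √(b/2)=3.619392, √(2b)=7.238784; F=3.619392×(-2.393)=-8.661206, v=-56.471000/7.238784=-7.801172

0: F=-96.692063 v=-1.519178
1: F=-93.257260 v=-1.123669
2: F=-153.900176 v=1.159725
3: F=114.568241 v=-1.913305
4: F=-8.661206 v=-7.801172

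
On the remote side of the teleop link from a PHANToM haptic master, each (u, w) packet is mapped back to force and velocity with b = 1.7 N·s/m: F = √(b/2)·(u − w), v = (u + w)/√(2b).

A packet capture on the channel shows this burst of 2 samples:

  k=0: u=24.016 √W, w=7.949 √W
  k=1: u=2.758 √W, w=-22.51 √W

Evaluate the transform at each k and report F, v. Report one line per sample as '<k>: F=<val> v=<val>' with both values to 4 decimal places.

k=0: u−w=16.0670, u+w=31.9650; √(b/2)=0.9220, √(2b)=1.8439; F=0.9220×16.067=14.8130, v=31.9650/1.8439=17.3355
k=1: u−w=25.2680, u+w=-19.7520; √(b/2)=0.9220, √(2b)=1.8439; F=0.9220×25.268=23.2959, v=-19.7520/1.8439=-10.7120

0: F=14.8130 v=17.3355
1: F=23.2959 v=-10.7120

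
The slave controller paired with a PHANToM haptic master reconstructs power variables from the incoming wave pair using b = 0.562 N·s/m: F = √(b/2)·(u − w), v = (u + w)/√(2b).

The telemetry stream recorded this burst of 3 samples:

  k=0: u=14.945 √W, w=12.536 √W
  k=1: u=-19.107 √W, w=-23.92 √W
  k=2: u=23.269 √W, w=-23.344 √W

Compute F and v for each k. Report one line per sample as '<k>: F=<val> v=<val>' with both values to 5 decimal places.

k=0: u−w=2.40900, u+w=27.48100; √(b/2)=0.53009, √(2b)=1.06019; F=0.53009×2.409=1.27700, v=27.48100/1.06019=25.92086
k=1: u−w=4.81300, u+w=-43.02700; √(b/2)=0.53009, √(2b)=1.06019; F=0.53009×4.813=2.55134, v=-43.02700/1.06019=-40.58429
k=2: u−w=46.61300, u+w=-0.07500; √(b/2)=0.53009, √(2b)=1.06019; F=0.53009×46.613=24.70929, v=-0.07500/1.06019=-0.07074

0: F=1.27700 v=25.92086
1: F=2.55134 v=-40.58429
2: F=24.70929 v=-0.07074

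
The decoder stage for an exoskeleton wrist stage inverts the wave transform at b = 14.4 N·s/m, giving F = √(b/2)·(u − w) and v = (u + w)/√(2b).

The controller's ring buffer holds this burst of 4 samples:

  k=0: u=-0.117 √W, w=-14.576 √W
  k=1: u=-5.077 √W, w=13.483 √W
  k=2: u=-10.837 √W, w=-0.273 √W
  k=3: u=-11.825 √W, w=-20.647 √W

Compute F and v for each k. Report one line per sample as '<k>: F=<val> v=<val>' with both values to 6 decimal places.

0: F=38.797568 v=-2.737879
1: F=-49.801706 v=1.566366
2: F=-28.346187 v=-2.070226
3: F=23.671910 v=-6.050800

k=0: u−w=14.459000, u+w=-14.693000; √(b/2)=2.683282, √(2b)=5.366563; F=2.683282×14.459=38.797568, v=-14.693000/5.366563=-2.737879
k=1: u−w=-18.560000, u+w=8.406000; √(b/2)=2.683282, √(2b)=5.366563; F=2.683282×(-18.56)=-49.801706, v=8.406000/5.366563=1.566366
k=2: u−w=-10.564000, u+w=-11.110000; √(b/2)=2.683282, √(2b)=5.366563; F=2.683282×(-10.564)=-28.346187, v=-11.110000/5.366563=-2.070226
k=3: u−w=8.822000, u+w=-32.472000; √(b/2)=2.683282, √(2b)=5.366563; F=2.683282×8.822=23.671910, v=-32.472000/5.366563=-6.050800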